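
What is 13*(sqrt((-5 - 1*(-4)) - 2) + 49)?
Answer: 637 + 13*I*sqrt(3) ≈ 637.0 + 22.517*I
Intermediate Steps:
13*(sqrt((-5 - 1*(-4)) - 2) + 49) = 13*(sqrt((-5 + 4) - 2) + 49) = 13*(sqrt(-1 - 2) + 49) = 13*(sqrt(-3) + 49) = 13*(I*sqrt(3) + 49) = 13*(49 + I*sqrt(3)) = 637 + 13*I*sqrt(3)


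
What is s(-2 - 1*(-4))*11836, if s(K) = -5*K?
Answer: -118360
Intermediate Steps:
s(-2 - 1*(-4))*11836 = -5*(-2 - 1*(-4))*11836 = -5*(-2 + 4)*11836 = -5*2*11836 = -10*11836 = -118360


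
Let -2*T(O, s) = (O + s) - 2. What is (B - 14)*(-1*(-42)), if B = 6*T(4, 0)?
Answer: -840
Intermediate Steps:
T(O, s) = 1 - O/2 - s/2 (T(O, s) = -((O + s) - 2)/2 = -(-2 + O + s)/2 = 1 - O/2 - s/2)
B = -6 (B = 6*(1 - ½*4 - ½*0) = 6*(1 - 2 + 0) = 6*(-1) = -6)
(B - 14)*(-1*(-42)) = (-6 - 14)*(-1*(-42)) = -20*42 = -840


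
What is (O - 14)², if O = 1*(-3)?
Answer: 289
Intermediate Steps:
O = -3
(O - 14)² = (-3 - 14)² = (-17)² = 289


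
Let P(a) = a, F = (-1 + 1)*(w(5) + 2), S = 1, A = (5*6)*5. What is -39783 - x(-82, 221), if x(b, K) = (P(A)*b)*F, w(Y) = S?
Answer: -39783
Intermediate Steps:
A = 150 (A = 30*5 = 150)
w(Y) = 1
F = 0 (F = (-1 + 1)*(1 + 2) = 0*3 = 0)
x(b, K) = 0 (x(b, K) = (150*b)*0 = 0)
-39783 - x(-82, 221) = -39783 - 1*0 = -39783 + 0 = -39783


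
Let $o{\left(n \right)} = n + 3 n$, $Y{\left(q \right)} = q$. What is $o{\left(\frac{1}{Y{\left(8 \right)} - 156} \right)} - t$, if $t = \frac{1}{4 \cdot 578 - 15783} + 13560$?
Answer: $- \frac{6758683554}{498427} \approx -13560.0$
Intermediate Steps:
$o{\left(n \right)} = 4 n$
$t = \frac{182666759}{13471}$ ($t = \frac{1}{2312 - 15783} + 13560 = \frac{1}{-13471} + 13560 = - \frac{1}{13471} + 13560 = \frac{182666759}{13471} \approx 13560.0$)
$o{\left(\frac{1}{Y{\left(8 \right)} - 156} \right)} - t = \frac{4}{8 - 156} - \frac{182666759}{13471} = \frac{4}{-148} - \frac{182666759}{13471} = 4 \left(- \frac{1}{148}\right) - \frac{182666759}{13471} = - \frac{1}{37} - \frac{182666759}{13471} = - \frac{6758683554}{498427}$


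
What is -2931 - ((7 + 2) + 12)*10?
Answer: -3141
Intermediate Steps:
-2931 - ((7 + 2) + 12)*10 = -2931 - (9 + 12)*10 = -2931 - 21*10 = -2931 - 1*210 = -2931 - 210 = -3141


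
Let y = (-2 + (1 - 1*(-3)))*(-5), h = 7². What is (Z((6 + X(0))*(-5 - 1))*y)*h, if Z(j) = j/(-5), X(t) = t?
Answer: -3528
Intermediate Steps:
Z(j) = -j/5 (Z(j) = j*(-⅕) = -j/5)
h = 49
y = -10 (y = (-2 + (1 + 3))*(-5) = (-2 + 4)*(-5) = 2*(-5) = -10)
(Z((6 + X(0))*(-5 - 1))*y)*h = (-(6 + 0)*(-5 - 1)/5*(-10))*49 = (-6*(-6)/5*(-10))*49 = (-⅕*(-36)*(-10))*49 = ((36/5)*(-10))*49 = -72*49 = -3528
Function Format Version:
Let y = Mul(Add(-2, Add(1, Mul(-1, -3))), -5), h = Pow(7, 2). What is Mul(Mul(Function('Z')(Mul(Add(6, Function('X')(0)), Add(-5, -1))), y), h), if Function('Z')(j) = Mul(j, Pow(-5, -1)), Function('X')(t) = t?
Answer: -3528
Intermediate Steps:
Function('Z')(j) = Mul(Rational(-1, 5), j) (Function('Z')(j) = Mul(j, Rational(-1, 5)) = Mul(Rational(-1, 5), j))
h = 49
y = -10 (y = Mul(Add(-2, Add(1, 3)), -5) = Mul(Add(-2, 4), -5) = Mul(2, -5) = -10)
Mul(Mul(Function('Z')(Mul(Add(6, Function('X')(0)), Add(-5, -1))), y), h) = Mul(Mul(Mul(Rational(-1, 5), Mul(Add(6, 0), Add(-5, -1))), -10), 49) = Mul(Mul(Mul(Rational(-1, 5), Mul(6, -6)), -10), 49) = Mul(Mul(Mul(Rational(-1, 5), -36), -10), 49) = Mul(Mul(Rational(36, 5), -10), 49) = Mul(-72, 49) = -3528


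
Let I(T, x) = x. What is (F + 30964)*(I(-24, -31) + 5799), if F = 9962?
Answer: 236061168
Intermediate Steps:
(F + 30964)*(I(-24, -31) + 5799) = (9962 + 30964)*(-31 + 5799) = 40926*5768 = 236061168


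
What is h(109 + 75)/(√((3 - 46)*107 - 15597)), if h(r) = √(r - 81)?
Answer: -I*√2080394/20198 ≈ -0.071411*I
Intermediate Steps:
h(r) = √(-81 + r)
h(109 + 75)/(√((3 - 46)*107 - 15597)) = √(-81 + (109 + 75))/(√((3 - 46)*107 - 15597)) = √(-81 + 184)/(√(-43*107 - 15597)) = √103/(√(-4601 - 15597)) = √103/(√(-20198)) = √103/((I*√20198)) = √103*(-I*√20198/20198) = -I*√2080394/20198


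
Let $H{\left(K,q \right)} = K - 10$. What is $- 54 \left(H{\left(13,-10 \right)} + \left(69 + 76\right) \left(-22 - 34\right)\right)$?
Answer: $438318$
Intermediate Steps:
$H{\left(K,q \right)} = -10 + K$
$- 54 \left(H{\left(13,-10 \right)} + \left(69 + 76\right) \left(-22 - 34\right)\right) = - 54 \left(\left(-10 + 13\right) + \left(69 + 76\right) \left(-22 - 34\right)\right) = - 54 \left(3 + 145 \left(-56\right)\right) = - 54 \left(3 - 8120\right) = \left(-54\right) \left(-8117\right) = 438318$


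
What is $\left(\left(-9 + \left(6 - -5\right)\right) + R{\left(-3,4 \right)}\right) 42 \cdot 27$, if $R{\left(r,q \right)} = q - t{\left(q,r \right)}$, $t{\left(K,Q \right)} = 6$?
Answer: $0$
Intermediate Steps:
$R{\left(r,q \right)} = -6 + q$ ($R{\left(r,q \right)} = q - 6 = -6 + q$)
$\left(\left(-9 + \left(6 - -5\right)\right) + R{\left(-3,4 \right)}\right) 42 \cdot 27 = \left(\left(-9 + \left(6 - -5\right)\right) + \left(-6 + 4\right)\right) 42 \cdot 27 = \left(\left(-9 + \left(6 + 5\right)\right) - 2\right) 42 \cdot 27 = \left(\left(-9 + 11\right) - 2\right) 42 \cdot 27 = \left(2 - 2\right) 42 \cdot 27 = 0 \cdot 42 \cdot 27 = 0 \cdot 27 = 0$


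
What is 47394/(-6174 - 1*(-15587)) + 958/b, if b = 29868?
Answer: 712290823/140573742 ≈ 5.0670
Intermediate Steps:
47394/(-6174 - 1*(-15587)) + 958/b = 47394/(-6174 - 1*(-15587)) + 958/29868 = 47394/(-6174 + 15587) + 958*(1/29868) = 47394/9413 + 479/14934 = 712290823/140573742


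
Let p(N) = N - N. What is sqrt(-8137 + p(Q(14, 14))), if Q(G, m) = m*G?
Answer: I*sqrt(8137) ≈ 90.205*I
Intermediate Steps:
Q(G, m) = G*m
p(N) = 0
sqrt(-8137 + p(Q(14, 14))) = sqrt(-8137 + 0) = sqrt(-8137) = I*sqrt(8137)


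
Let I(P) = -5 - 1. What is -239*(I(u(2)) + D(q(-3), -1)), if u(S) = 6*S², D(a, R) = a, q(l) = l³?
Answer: 7887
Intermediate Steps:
I(P) = -6
-239*(I(u(2)) + D(q(-3), -1)) = -239*(-6 + (-3)³) = -239*(-6 - 27) = -239*(-33) = 7887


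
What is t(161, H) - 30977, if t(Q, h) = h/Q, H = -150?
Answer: -4987447/161 ≈ -30978.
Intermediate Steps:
t(161, H) - 30977 = -150/161 - 30977 = -4987447/161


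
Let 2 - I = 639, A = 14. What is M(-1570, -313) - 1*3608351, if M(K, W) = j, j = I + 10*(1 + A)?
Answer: -3608838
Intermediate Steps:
I = -637 (I = 2 - 1*639 = 2 - 639 = -637)
j = -487 (j = -637 + 10*(1 + 14) = -637 + 10*15 = -637 + 150 = -487)
M(K, W) = -487
M(-1570, -313) - 1*3608351 = -487 - 1*3608351 = -487 - 3608351 = -3608838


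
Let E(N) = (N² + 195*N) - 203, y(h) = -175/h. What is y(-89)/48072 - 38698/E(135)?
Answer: -165558072059/189734559576 ≈ -0.87258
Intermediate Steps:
E(N) = -203 + N² + 195*N
y(-89)/48072 - 38698/E(135) = -175/(-89)/48072 - 38698/(-203 + 135² + 195*135) = -175*(-1/89)*(1/48072) - 38698/(-203 + 18225 + 26325) = (175/89)*(1/48072) - 38698/44347 = 175/4278408 - 38698*1/44347 = 175/4278408 - 38698/44347 = -165558072059/189734559576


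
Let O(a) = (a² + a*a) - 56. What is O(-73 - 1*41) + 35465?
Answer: 61401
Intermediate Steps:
O(a) = -56 + 2*a² (O(a) = (a² + a²) - 56 = 2*a² - 56 = -56 + 2*a²)
O(-73 - 1*41) + 35465 = (-56 + 2*(-73 - 1*41)²) + 35465 = (-56 + 2*(-73 - 41)²) + 35465 = (-56 + 2*(-114)²) + 35465 = (-56 + 2*12996) + 35465 = (-56 + 25992) + 35465 = 25936 + 35465 = 61401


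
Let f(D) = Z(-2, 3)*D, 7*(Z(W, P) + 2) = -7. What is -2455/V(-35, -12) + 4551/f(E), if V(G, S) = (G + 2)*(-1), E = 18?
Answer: -31417/198 ≈ -158.67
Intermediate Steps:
Z(W, P) = -3 (Z(W, P) = -2 + (1/7)*(-7) = -2 - 1 = -3)
f(D) = -3*D
V(G, S) = -2 - G (V(G, S) = (2 + G)*(-1) = -2 - G)
-2455/V(-35, -12) + 4551/f(E) = -2455/(-2 - 1*(-35)) + 4551/((-3*18)) = -2455/(-2 + 35) + 4551/(-54) = -2455/33 + 4551*(-1/54) = -2455*1/33 - 1517/18 = -2455/33 - 1517/18 = -31417/198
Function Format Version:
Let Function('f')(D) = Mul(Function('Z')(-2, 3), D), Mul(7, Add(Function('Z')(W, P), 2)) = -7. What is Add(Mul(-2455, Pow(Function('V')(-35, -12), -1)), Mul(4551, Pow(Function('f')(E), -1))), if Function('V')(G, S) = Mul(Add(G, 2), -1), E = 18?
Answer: Rational(-31417, 198) ≈ -158.67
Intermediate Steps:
Function('Z')(W, P) = -3 (Function('Z')(W, P) = Add(-2, Mul(Rational(1, 7), -7)) = Add(-2, -1) = -3)
Function('f')(D) = Mul(-3, D)
Function('V')(G, S) = Add(-2, Mul(-1, G)) (Function('V')(G, S) = Mul(Add(2, G), -1) = Add(-2, Mul(-1, G)))
Add(Mul(-2455, Pow(Function('V')(-35, -12), -1)), Mul(4551, Pow(Function('f')(E), -1))) = Add(Mul(-2455, Pow(Add(-2, Mul(-1, -35)), -1)), Mul(4551, Pow(Mul(-3, 18), -1))) = Add(Mul(-2455, Pow(Add(-2, 35), -1)), Mul(4551, Pow(-54, -1))) = Add(Mul(-2455, Pow(33, -1)), Mul(4551, Rational(-1, 54))) = Add(Mul(-2455, Rational(1, 33)), Rational(-1517, 18)) = Add(Rational(-2455, 33), Rational(-1517, 18)) = Rational(-31417, 198)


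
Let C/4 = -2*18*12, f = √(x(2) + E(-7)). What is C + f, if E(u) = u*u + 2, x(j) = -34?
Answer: -1728 + √17 ≈ -1723.9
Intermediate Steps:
E(u) = 2 + u² (E(u) = u² + 2 = 2 + u²)
f = √17 (f = √(-34 + (2 + (-7)²)) = √(-34 + (2 + 49)) = √(-34 + 51) = √17 ≈ 4.1231)
C = -1728 (C = 4*(-2*18*12) = 4*(-36*12) = 4*(-432) = -1728)
C + f = -1728 + √17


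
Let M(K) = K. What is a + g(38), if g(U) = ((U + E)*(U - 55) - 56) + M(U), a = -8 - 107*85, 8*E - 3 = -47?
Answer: -19347/2 ≈ -9673.5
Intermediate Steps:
E = -11/2 (E = 3/8 + (⅛)*(-47) = 3/8 - 47/8 = -11/2 ≈ -5.5000)
a = -9103 (a = -8 - 9095 = -9103)
g(U) = -56 + U + (-55 + U)*(-11/2 + U) (g(U) = ((U - 11/2)*(U - 55) - 56) + U = ((-11/2 + U)*(-55 + U) - 56) + U = ((-55 + U)*(-11/2 + U) - 56) + U = (-56 + (-55 + U)*(-11/2 + U)) + U = -56 + U + (-55 + U)*(-11/2 + U))
a + g(38) = -9103 + (493/2 + 38² - 119/2*38) = -9103 + (493/2 + 1444 - 2261) = -9103 - 1141/2 = -19347/2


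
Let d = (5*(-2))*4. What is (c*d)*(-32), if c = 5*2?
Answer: 12800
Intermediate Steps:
d = -40 (d = -10*4 = -40)
c = 10
(c*d)*(-32) = (10*(-40))*(-32) = -400*(-32) = 12800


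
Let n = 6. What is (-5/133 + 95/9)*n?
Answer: 25180/399 ≈ 63.108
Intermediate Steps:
(-5/133 + 95/9)*n = (-5/133 + 95/9)*6 = (12590/1197)*6 = 25180/399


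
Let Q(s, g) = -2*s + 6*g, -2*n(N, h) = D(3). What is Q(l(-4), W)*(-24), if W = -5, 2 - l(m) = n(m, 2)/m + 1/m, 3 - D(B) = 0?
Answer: 810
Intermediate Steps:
D(B) = 3 (D(B) = 3 - 1*0 = 3 + 0 = 3)
n(N, h) = -3/2 (n(N, h) = -½*3 = -3/2)
l(m) = 2 + 1/(2*m) (l(m) = 2 - (-3/(2*m) + 1/m) = 2 - (-1)/(2*m) = 2 + 1/(2*m))
Q(l(-4), W)*(-24) = (-2*(2 + (½)/(-4)) + 6*(-5))*(-24) = (-2*(2 + (½)*(-¼)) - 30)*(-24) = (-2*(2 - ⅛) - 30)*(-24) = (-2*15/8 - 30)*(-24) = (-15/4 - 30)*(-24) = -135/4*(-24) = 810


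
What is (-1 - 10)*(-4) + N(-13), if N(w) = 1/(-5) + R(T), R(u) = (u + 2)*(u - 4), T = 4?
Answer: 219/5 ≈ 43.800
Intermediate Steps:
R(u) = (-4 + u)*(2 + u) (R(u) = (2 + u)*(-4 + u) = (-4 + u)*(2 + u))
N(w) = -⅕ (N(w) = 1/(-5) + (-8 + 4² - 2*4) = -⅕ + (-8 + 16 - 8) = -⅕ + 0 = -⅕)
(-1 - 10)*(-4) + N(-13) = (-1 - 10)*(-4) - ⅕ = -11*(-4) - ⅕ = 44 - ⅕ = 219/5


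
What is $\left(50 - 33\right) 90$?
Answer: $1530$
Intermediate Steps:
$\left(50 - 33\right) 90 = 17 \cdot 90 = 1530$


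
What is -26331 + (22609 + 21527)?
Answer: 17805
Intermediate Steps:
-26331 + (22609 + 21527) = -26331 + 44136 = 17805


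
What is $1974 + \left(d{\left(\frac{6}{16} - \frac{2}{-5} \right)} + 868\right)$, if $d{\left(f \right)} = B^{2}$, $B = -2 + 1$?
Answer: $2843$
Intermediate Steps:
$B = -1$
$d{\left(f \right)} = 1$ ($d{\left(f \right)} = \left(-1\right)^{2} = 1$)
$1974 + \left(d{\left(\frac{6}{16} - \frac{2}{-5} \right)} + 868\right) = 1974 + \left(1 + 868\right) = 1974 + 869 = 2843$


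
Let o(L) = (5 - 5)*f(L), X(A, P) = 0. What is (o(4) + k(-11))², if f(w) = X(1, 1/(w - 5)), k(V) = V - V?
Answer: 0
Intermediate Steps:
k(V) = 0
f(w) = 0
o(L) = 0 (o(L) = (5 - 5)*0 = 0*0 = 0)
(o(4) + k(-11))² = (0 + 0)² = 0² = 0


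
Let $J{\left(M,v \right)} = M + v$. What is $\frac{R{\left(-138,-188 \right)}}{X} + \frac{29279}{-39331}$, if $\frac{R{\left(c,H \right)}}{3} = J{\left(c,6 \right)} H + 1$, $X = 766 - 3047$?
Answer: $- \frac{2995017680}{89714011} \approx -33.384$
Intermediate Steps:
$X = -2281$ ($X = 766 - 3047 = -2281$)
$R{\left(c,H \right)} = 3 + 3 H \left(6 + c\right)$ ($R{\left(c,H \right)} = 3 \left(\left(c + 6\right) H + 1\right) = 3 \left(\left(6 + c\right) H + 1\right) = 3 \left(H \left(6 + c\right) + 1\right) = 3 \left(1 + H \left(6 + c\right)\right) = 3 + 3 H \left(6 + c\right)$)
$\frac{R{\left(-138,-188 \right)}}{X} + \frac{29279}{-39331} = \frac{3 + 3 \left(-188\right) \left(6 - 138\right)}{-2281} + \frac{29279}{-39331} = \left(3 + 3 \left(-188\right) \left(-132\right)\right) \left(- \frac{1}{2281}\right) + 29279 \left(- \frac{1}{39331}\right) = \left(3 + 74448\right) \left(- \frac{1}{2281}\right) - \frac{29279}{39331} = 74451 \left(- \frac{1}{2281}\right) - \frac{29279}{39331} = - \frac{74451}{2281} - \frac{29279}{39331} = - \frac{2995017680}{89714011}$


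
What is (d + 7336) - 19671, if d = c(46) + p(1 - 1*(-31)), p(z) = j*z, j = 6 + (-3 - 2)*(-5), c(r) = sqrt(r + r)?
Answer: -11343 + 2*sqrt(23) ≈ -11333.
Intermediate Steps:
c(r) = sqrt(2)*sqrt(r) (c(r) = sqrt(2*r) = sqrt(2)*sqrt(r))
j = 31 (j = 6 - 5*(-5) = 6 + 25 = 31)
p(z) = 31*z
d = 992 + 2*sqrt(23) (d = sqrt(2)*sqrt(46) + 31*(1 - 1*(-31)) = 2*sqrt(23) + 31*(1 + 31) = 2*sqrt(23) + 31*32 = 2*sqrt(23) + 992 = 992 + 2*sqrt(23) ≈ 1001.6)
(d + 7336) - 19671 = ((992 + 2*sqrt(23)) + 7336) - 19671 = (8328 + 2*sqrt(23)) - 19671 = -11343 + 2*sqrt(23)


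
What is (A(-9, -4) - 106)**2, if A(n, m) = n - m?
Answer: 12321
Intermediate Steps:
(A(-9, -4) - 106)**2 = ((-9 - 1*(-4)) - 106)**2 = ((-9 + 4) - 106)**2 = (-5 - 106)**2 = (-111)**2 = 12321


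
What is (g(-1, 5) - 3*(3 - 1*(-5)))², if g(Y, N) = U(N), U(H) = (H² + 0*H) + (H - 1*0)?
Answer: 36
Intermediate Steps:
U(H) = H + H² (U(H) = (H² + 0) + (H + 0) = H² + H = H + H²)
g(Y, N) = N*(1 + N)
(g(-1, 5) - 3*(3 - 1*(-5)))² = (5*(1 + 5) - 3*(3 - 1*(-5)))² = (5*6 - 3*(3 + 5))² = (30 - 3*8)² = (30 - 24)² = 6² = 36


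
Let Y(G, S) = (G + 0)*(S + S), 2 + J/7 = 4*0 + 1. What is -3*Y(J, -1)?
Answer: -42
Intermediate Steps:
J = -7 (J = -14 + 7*(4*0 + 1) = -14 + 7*(0 + 1) = -14 + 7*1 = -14 + 7 = -7)
Y(G, S) = 2*G*S (Y(G, S) = G*(2*S) = 2*G*S)
-3*Y(J, -1) = -6*(-7)*(-1) = -3*14 = -42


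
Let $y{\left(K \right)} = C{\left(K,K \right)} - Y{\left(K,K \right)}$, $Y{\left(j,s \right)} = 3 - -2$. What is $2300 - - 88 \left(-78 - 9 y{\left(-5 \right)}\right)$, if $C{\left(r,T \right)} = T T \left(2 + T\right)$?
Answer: $58796$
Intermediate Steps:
$Y{\left(j,s \right)} = 5$ ($Y{\left(j,s \right)} = 3 + 2 = 5$)
$C{\left(r,T \right)} = T^{2} \left(2 + T\right)$
$y{\left(K \right)} = -5 + K^{2} \left(2 + K\right)$ ($y{\left(K \right)} = K^{2} \left(2 + K\right) - 5 = -5 + K^{2} \left(2 + K\right)$)
$2300 - - 88 \left(-78 - 9 y{\left(-5 \right)}\right) = 2300 - - 88 \left(-78 - 9 \left(-5 + \left(-5\right)^{2} \left(2 - 5\right)\right)\right) = 2300 - - 88 \left(-78 - 9 \left(-5 + 25 \left(-3\right)\right)\right) = 2300 - - 88 \left(-78 - 9 \left(-5 - 75\right)\right) = 2300 - - 88 \left(-78 - -720\right) = 2300 - - 88 \left(-78 + 720\right) = 2300 - \left(-88\right) 642 = 2300 - -56496 = 2300 + 56496 = 58796$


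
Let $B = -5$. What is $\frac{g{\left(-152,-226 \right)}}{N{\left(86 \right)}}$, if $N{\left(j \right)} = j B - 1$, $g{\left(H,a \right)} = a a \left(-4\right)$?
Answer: $\frac{204304}{431} \approx 474.02$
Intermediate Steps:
$g{\left(H,a \right)} = - 4 a^{2}$ ($g{\left(H,a \right)} = a^{2} \left(-4\right) = - 4 a^{2}$)
$N{\left(j \right)} = -1 - 5 j$ ($N{\left(j \right)} = j \left(-5\right) - 1 = - 5 j - 1 = -1 - 5 j$)
$\frac{g{\left(-152,-226 \right)}}{N{\left(86 \right)}} = \frac{\left(-4\right) \left(-226\right)^{2}}{-1 - 430} = \frac{\left(-4\right) 51076}{-1 - 430} = - \frac{204304}{-431} = \left(-204304\right) \left(- \frac{1}{431}\right) = \frac{204304}{431}$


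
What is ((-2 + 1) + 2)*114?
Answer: 114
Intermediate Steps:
((-2 + 1) + 2)*114 = (-1 + 2)*114 = 1*114 = 114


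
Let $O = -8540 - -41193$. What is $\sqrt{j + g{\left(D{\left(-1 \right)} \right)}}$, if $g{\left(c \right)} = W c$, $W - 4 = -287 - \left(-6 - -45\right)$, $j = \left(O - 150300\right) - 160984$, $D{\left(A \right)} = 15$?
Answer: $i \sqrt{283461} \approx 532.41 i$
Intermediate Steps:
$O = 32653$ ($O = -8540 + 41193 = 32653$)
$j = -278631$ ($j = \left(32653 - 150300\right) - 160984 = -117647 - 160984 = -278631$)
$W = -322$ ($W = 4 - \left(281 + 45\right) = 4 - 326 = -322$)
$g{\left(c \right)} = - 322 c$
$\sqrt{j + g{\left(D{\left(-1 \right)} \right)}} = \sqrt{-278631 - 4830} = \sqrt{-283461} = i \sqrt{283461}$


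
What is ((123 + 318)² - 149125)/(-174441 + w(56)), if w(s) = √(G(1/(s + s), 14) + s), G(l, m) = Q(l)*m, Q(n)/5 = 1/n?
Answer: -2637315332/10143218195 - 90712*√1974/30429654585 ≈ -0.26014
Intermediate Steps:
Q(n) = 5/n
G(l, m) = 5*m/l (G(l, m) = (5/l)*m = 5*m/l)
w(s) = √141*√s (w(s) = √(5*14/1/(s + s) + s) = √(5*14/1/(2*s) + s) = √(5*14/(1/(2*s)) + s) = √(5*14*(2*s) + s) = √(140*s + s) = √(141*s) = √141*√s)
((123 + 318)² - 149125)/(-174441 + w(56)) = ((123 + 318)² - 149125)/(-174441 + √141*√56) = (441² - 149125)/(-174441 + √141*(2*√14)) = (194481 - 149125)/(-174441 + 2*√1974) = 45356/(-174441 + 2*√1974)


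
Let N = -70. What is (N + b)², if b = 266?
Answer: 38416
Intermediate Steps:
(N + b)² = (-70 + 266)² = 196² = 38416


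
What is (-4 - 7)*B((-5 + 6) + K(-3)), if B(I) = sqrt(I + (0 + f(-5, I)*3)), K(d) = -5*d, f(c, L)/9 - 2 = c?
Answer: -11*I*sqrt(65) ≈ -88.685*I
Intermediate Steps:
f(c, L) = 18 + 9*c
B(I) = sqrt(-81 + I) (B(I) = sqrt(I + (0 + (18 + 9*(-5))*3)) = sqrt(I + (0 + (18 - 45)*3)) = sqrt(I + (0 - 27*3)) = sqrt(I + (0 - 81)) = sqrt(I - 81) = sqrt(-81 + I))
(-4 - 7)*B((-5 + 6) + K(-3)) = (-4 - 7)*sqrt(-81 + ((-5 + 6) - 5*(-3))) = -11*sqrt(-81 + (1 + 15)) = -11*sqrt(-81 + 16) = -11*I*sqrt(65)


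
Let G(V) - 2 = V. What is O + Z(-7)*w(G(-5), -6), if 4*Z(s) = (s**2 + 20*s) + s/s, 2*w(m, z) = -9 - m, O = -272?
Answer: -409/2 ≈ -204.50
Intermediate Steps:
G(V) = 2 + V
w(m, z) = -9/2 - m/2 (w(m, z) = (-9 - m)/2 = -9/2 - m/2)
Z(s) = 1/4 + 5*s + s**2/4 (Z(s) = ((s**2 + 20*s) + s/s)/4 = ((s**2 + 20*s) + 1)/4 = (1 + s**2 + 20*s)/4 = 1/4 + 5*s + s**2/4)
O + Z(-7)*w(G(-5), -6) = -272 + (1/4 + 5*(-7) + (1/4)*(-7)**2)*(-9/2 - (2 - 5)/2) = -272 + (1/4 - 35 + (1/4)*49)*(-9/2 - 1/2*(-3)) = -272 + (1/4 - 35 + 49/4)*(-9/2 + 3/2) = -272 - 45/2*(-3) = -272 + 135/2 = -409/2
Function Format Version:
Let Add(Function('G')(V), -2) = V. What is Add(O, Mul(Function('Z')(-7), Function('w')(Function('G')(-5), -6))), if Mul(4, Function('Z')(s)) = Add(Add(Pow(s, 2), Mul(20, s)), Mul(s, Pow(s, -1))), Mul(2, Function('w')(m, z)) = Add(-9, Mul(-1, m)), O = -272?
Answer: Rational(-409, 2) ≈ -204.50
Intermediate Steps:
Function('G')(V) = Add(2, V)
Function('w')(m, z) = Add(Rational(-9, 2), Mul(Rational(-1, 2), m)) (Function('w')(m, z) = Mul(Rational(1, 2), Add(-9, Mul(-1, m))) = Add(Rational(-9, 2), Mul(Rational(-1, 2), m)))
Function('Z')(s) = Add(Rational(1, 4), Mul(5, s), Mul(Rational(1, 4), Pow(s, 2))) (Function('Z')(s) = Mul(Rational(1, 4), Add(Add(Pow(s, 2), Mul(20, s)), Mul(s, Pow(s, -1)))) = Mul(Rational(1, 4), Add(Add(Pow(s, 2), Mul(20, s)), 1)) = Mul(Rational(1, 4), Add(1, Pow(s, 2), Mul(20, s))) = Add(Rational(1, 4), Mul(5, s), Mul(Rational(1, 4), Pow(s, 2))))
Add(O, Mul(Function('Z')(-7), Function('w')(Function('G')(-5), -6))) = Add(-272, Mul(Add(Rational(1, 4), Mul(5, -7), Mul(Rational(1, 4), Pow(-7, 2))), Add(Rational(-9, 2), Mul(Rational(-1, 2), Add(2, -5))))) = Add(-272, Mul(Add(Rational(1, 4), -35, Mul(Rational(1, 4), 49)), Add(Rational(-9, 2), Mul(Rational(-1, 2), -3)))) = Add(-272, Mul(Add(Rational(1, 4), -35, Rational(49, 4)), Add(Rational(-9, 2), Rational(3, 2)))) = Add(-272, Mul(Rational(-45, 2), -3)) = Add(-272, Rational(135, 2)) = Rational(-409, 2)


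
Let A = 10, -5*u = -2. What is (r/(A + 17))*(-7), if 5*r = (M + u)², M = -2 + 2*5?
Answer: -1372/375 ≈ -3.6587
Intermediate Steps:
u = ⅖ (u = -⅕*(-2) = ⅖ ≈ 0.40000)
M = 8 (M = -2 + 10 = 8)
r = 1764/125 (r = (8 + ⅖)²/5 = (42/5)²/5 = (⅕)*(1764/25) = 1764/125 ≈ 14.112)
(r/(A + 17))*(-7) = (1764/(125*(10 + 17)))*(-7) = ((1764/125)/27)*(-7) = ((1764/125)*(1/27))*(-7) = (196/375)*(-7) = -1372/375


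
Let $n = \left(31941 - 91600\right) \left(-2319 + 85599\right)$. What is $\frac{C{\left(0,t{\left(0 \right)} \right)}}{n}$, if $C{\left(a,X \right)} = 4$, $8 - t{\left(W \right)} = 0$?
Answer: $- \frac{1}{1242100380} \approx -8.0509 \cdot 10^{-10}$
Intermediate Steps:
$t{\left(W \right)} = 8$ ($t{\left(W \right)} = 8 - 0 = 8 + 0 = 8$)
$n = -4968401520$ ($n = \left(-59659\right) 83280 = -4968401520$)
$\frac{C{\left(0,t{\left(0 \right)} \right)}}{n} = \frac{4}{-4968401520} = 4 \left(- \frac{1}{4968401520}\right) = - \frac{1}{1242100380}$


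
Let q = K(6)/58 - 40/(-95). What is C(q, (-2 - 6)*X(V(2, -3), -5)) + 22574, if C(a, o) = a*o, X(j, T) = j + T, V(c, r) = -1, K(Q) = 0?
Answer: 429290/19 ≈ 22594.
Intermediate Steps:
X(j, T) = T + j
q = 8/19 (q = 0/58 - 40/(-95) = 0*(1/58) - 40*(-1/95) = 0 + 8/19 = 8/19 ≈ 0.42105)
C(q, (-2 - 6)*X(V(2, -3), -5)) + 22574 = 8*((-2 - 6)*(-5 - 1))/19 + 22574 = 8*(-8*(-6))/19 + 22574 = (8/19)*48 + 22574 = 384/19 + 22574 = 429290/19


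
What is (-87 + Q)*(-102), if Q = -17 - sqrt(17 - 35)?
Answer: 10608 + 306*I*sqrt(2) ≈ 10608.0 + 432.75*I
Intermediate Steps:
Q = -17 - 3*I*sqrt(2) (Q = -17 - sqrt(-18) = -17 - 3*I*sqrt(2) ≈ -17.0 - 4.2426*I)
(-87 + Q)*(-102) = (-87 + (-17 - 3*I*sqrt(2)))*(-102) = (-104 - 3*I*sqrt(2))*(-102) = 10608 + 306*I*sqrt(2)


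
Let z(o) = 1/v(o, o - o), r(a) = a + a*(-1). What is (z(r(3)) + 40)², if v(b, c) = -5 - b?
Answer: 39601/25 ≈ 1584.0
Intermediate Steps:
r(a) = 0 (r(a) = a - a = 0)
z(o) = 1/(-5 - o)
(z(r(3)) + 40)² = (-1/(5 + 0) + 40)² = (-1/5 + 40)² = (-1*⅕ + 40)² = (-⅕ + 40)² = (199/5)² = 39601/25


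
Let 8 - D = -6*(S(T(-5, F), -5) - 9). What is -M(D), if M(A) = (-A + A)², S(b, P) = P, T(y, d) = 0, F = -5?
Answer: 0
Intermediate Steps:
D = -76 (D = 8 - (-6)*(-5 - 9) = 8 - (-6)*(-14) = 8 - 1*84 = 8 - 84 = -76)
M(A) = 0 (M(A) = 0² = 0)
-M(D) = -1*0 = 0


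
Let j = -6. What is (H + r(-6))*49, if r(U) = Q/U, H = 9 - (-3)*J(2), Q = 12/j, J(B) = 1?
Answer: 1813/3 ≈ 604.33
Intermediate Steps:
Q = -2 (Q = 12/(-6) = 12*(-⅙) = -2)
H = 12 (H = 9 - (-3) = 9 - 1*(-3) = 9 + 3 = 12)
r(U) = -2/U
(H + r(-6))*49 = (12 - 2/(-6))*49 = (12 - 2*(-⅙))*49 = (12 + ⅓)*49 = (37/3)*49 = 1813/3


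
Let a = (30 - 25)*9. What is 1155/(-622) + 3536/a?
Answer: 2147417/27990 ≈ 76.721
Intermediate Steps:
a = 45 (a = 5*9 = 45)
1155/(-622) + 3536/a = 1155/(-622) + 3536/45 = 1155*(-1/622) + 3536*(1/45) = -1155/622 + 3536/45 = 2147417/27990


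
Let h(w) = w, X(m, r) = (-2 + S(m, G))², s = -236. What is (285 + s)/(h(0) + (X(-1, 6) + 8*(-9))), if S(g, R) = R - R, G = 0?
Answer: -49/68 ≈ -0.72059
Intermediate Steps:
S(g, R) = 0
X(m, r) = 4 (X(m, r) = (-2 + 0)² = (-2)² = 4)
(285 + s)/(h(0) + (X(-1, 6) + 8*(-9))) = (285 - 236)/(0 + (4 + 8*(-9))) = 49/(0 + (4 - 72)) = 49/(0 - 68) = 49/(-68) = 49*(-1/68) = -49/68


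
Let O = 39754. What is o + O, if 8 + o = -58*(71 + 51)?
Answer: 32670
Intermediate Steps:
o = -7084 (o = -8 - 58*(71 + 51) = -8 - 58*122 = -8 - 7076 = -7084)
o + O = -7084 + 39754 = 32670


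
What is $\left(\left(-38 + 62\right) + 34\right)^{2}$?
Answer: $3364$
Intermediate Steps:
$\left(\left(-38 + 62\right) + 34\right)^{2} = \left(24 + 34\right)^{2} = 58^{2} = 3364$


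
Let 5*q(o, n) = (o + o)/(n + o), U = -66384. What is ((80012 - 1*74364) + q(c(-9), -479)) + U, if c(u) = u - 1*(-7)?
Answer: -146070076/2405 ≈ -60736.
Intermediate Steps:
c(u) = 7 + u (c(u) = u + 7 = 7 + u)
q(o, n) = 2*o/(5*(n + o)) (q(o, n) = ((o + o)/(n + o))/5 = ((2*o)/(n + o))/5 = (2*o/(n + o))/5 = 2*o/(5*(n + o)))
((80012 - 1*74364) + q(c(-9), -479)) + U = ((80012 - 1*74364) + 2*(7 - 9)/(5*(-479 + (7 - 9)))) - 66384 = ((80012 - 74364) + (⅖)*(-2)/(-479 - 2)) - 66384 = (5648 + (⅖)*(-2)/(-481)) - 66384 = (5648 + (⅖)*(-2)*(-1/481)) - 66384 = (5648 + 4/2405) - 66384 = 13583444/2405 - 66384 = -146070076/2405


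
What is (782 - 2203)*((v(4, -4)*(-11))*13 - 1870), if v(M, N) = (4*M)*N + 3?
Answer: -9738113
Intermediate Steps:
v(M, N) = 3 + 4*M*N (v(M, N) = 4*M*N + 3 = 3 + 4*M*N)
(782 - 2203)*((v(4, -4)*(-11))*13 - 1870) = (782 - 2203)*(((3 + 4*4*(-4))*(-11))*13 - 1870) = -1421*(((3 - 64)*(-11))*13 - 1870) = -1421*(-61*(-11)*13 - 1870) = -1421*(671*13 - 1870) = -1421*(8723 - 1870) = -1421*6853 = -9738113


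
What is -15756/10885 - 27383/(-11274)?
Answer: 120430811/122717490 ≈ 0.98137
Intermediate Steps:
-15756/10885 - 27383/(-11274) = -15756*1/10885 - 27383*(-1/11274) = -15756/10885 + 27383/11274 = 120430811/122717490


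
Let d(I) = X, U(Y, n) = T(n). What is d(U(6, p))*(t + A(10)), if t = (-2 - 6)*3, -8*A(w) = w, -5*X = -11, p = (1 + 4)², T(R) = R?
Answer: -1111/20 ≈ -55.550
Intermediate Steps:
p = 25 (p = 5² = 25)
U(Y, n) = n
X = 11/5 (X = -⅕*(-11) = 11/5 ≈ 2.2000)
A(w) = -w/8
d(I) = 11/5
t = -24 (t = -8*3 = -24)
d(U(6, p))*(t + A(10)) = 11*(-24 - ⅛*10)/5 = 11*(-24 - 5/4)/5 = (11/5)*(-101/4) = -1111/20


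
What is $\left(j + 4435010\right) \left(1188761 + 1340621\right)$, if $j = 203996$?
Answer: $11733818274292$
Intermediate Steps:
$\left(j + 4435010\right) \left(1188761 + 1340621\right) = \left(203996 + 4435010\right) \left(1188761 + 1340621\right) = 4639006 \cdot 2529382 = 11733818274292$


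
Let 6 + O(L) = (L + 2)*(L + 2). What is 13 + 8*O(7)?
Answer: 613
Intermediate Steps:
O(L) = -6 + (2 + L)² (O(L) = -6 + (L + 2)*(L + 2) = -6 + (2 + L)*(2 + L) = -6 + (2 + L)²)
13 + 8*O(7) = 13 + 8*(-6 + (2 + 7)²) = 13 + 8*(-6 + 9²) = 13 + 8*(-6 + 81) = 13 + 8*75 = 13 + 600 = 613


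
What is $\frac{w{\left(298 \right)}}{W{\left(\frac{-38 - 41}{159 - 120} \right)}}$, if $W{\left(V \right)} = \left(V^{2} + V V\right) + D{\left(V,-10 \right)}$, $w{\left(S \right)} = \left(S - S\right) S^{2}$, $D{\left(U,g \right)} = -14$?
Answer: $0$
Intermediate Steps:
$w{\left(S \right)} = 0$ ($w{\left(S \right)} = 0 S^{2} = 0$)
$W{\left(V \right)} = -14 + 2 V^{2}$ ($W{\left(V \right)} = \left(V^{2} + V V\right) - 14 = \left(V^{2} + V^{2}\right) - 14 = 2 V^{2} - 14 = -14 + 2 V^{2}$)
$\frac{w{\left(298 \right)}}{W{\left(\frac{-38 - 41}{159 - 120} \right)}} = \frac{0}{-14 + 2 \left(\frac{-38 - 41}{159 - 120}\right)^{2}} = \frac{0}{-14 + 2 \left(- \frac{79}{39}\right)^{2}} = \frac{0}{-14 + 2 \cdot \frac{6241}{1521}} = \frac{0}{-14 + \frac{12482}{1521}} = \frac{0}{- \frac{8812}{1521}} = 0 \left(- \frac{1521}{8812}\right) = 0$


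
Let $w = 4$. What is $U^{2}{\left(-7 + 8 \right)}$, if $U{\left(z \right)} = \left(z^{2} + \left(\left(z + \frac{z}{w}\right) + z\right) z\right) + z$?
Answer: $\frac{289}{16} \approx 18.063$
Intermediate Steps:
$U{\left(z \right)} = z + \frac{13 z^{2}}{4}$ ($U{\left(z \right)} = \left(z^{2} + \left(\left(z + \frac{z}{4}\right) + z\right) z\right) + z = \left(z^{2} + \left(\frac{5 z}{4} + z\right) z\right) + z = \left(z^{2} + \frac{9 z}{4} z\right) + z = \left(z^{2} + \frac{9 z^{2}}{4}\right) + z = \frac{13 z^{2}}{4} + z = z + \frac{13 z^{2}}{4}$)
$U^{2}{\left(-7 + 8 \right)} = \left(\frac{\left(-7 + 8\right) \left(4 + 13 \left(-7 + 8\right)\right)}{4}\right)^{2} = \left(\frac{1}{4} \cdot 1 \left(4 + 13 \cdot 1\right)\right)^{2} = \left(\frac{1}{4} \cdot 1 \left(4 + 13\right)\right)^{2} = \left(\frac{1}{4} \cdot 1 \cdot 17\right)^{2} = \left(\frac{17}{4}\right)^{2} = \frac{289}{16}$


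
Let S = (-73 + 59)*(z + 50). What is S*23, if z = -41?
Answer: -2898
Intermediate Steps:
S = -126 (S = (-73 + 59)*(-41 + 50) = -14*9 = -126)
S*23 = -126*23 = -2898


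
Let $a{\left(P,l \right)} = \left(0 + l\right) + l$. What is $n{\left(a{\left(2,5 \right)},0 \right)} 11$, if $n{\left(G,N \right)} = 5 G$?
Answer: $550$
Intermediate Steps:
$a{\left(P,l \right)} = 2 l$ ($a{\left(P,l \right)} = l + l = 2 l$)
$n{\left(a{\left(2,5 \right)},0 \right)} 11 = 5 \cdot 2 \cdot 5 \cdot 11 = 5 \cdot 10 \cdot 11 = 50 \cdot 11 = 550$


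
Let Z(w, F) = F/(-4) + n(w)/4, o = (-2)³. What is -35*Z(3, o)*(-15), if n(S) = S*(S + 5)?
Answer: 4200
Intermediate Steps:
o = -8
n(S) = S*(5 + S)
Z(w, F) = -F/4 + w*(5 + w)/4 (Z(w, F) = F/(-4) + (w*(5 + w))/4 = F*(-¼) + (w*(5 + w))*(¼) = -F/4 + w*(5 + w)/4)
-35*Z(3, o)*(-15) = -35*(-¼*(-8) + (¼)*3*(5 + 3))*(-15) = -35*(2 + (¼)*3*8)*(-15) = -35*(2 + 6)*(-15) = -35*8*(-15) = -280*(-15) = 4200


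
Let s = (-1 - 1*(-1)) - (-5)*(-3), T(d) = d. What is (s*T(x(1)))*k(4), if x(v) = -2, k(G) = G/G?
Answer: 30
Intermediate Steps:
k(G) = 1
s = -15 (s = (-1 + 1) - 1*15 = 0 - 15 = -15)
(s*T(x(1)))*k(4) = -15*(-2)*1 = 30*1 = 30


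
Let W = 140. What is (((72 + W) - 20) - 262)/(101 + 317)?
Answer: -35/209 ≈ -0.16746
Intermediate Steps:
(((72 + W) - 20) - 262)/(101 + 317) = (((72 + 140) - 20) - 262)/(101 + 317) = ((212 - 20) - 262)/418 = (192 - 262)*(1/418) = -70*1/418 = -35/209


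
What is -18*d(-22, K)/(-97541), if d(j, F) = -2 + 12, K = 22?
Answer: 180/97541 ≈ 0.0018454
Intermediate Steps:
d(j, F) = 10
-18*d(-22, K)/(-97541) = -18*10/(-97541) = -180*(-1/97541) = 180/97541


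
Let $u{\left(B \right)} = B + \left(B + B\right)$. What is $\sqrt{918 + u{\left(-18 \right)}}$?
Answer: $12 \sqrt{6} \approx 29.394$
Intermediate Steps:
$u{\left(B \right)} = 3 B$ ($u{\left(B \right)} = B + 2 B = 3 B$)
$\sqrt{918 + u{\left(-18 \right)}} = \sqrt{918 + 3 \left(-18\right)} = \sqrt{918 - 54} = \sqrt{864} = 12 \sqrt{6}$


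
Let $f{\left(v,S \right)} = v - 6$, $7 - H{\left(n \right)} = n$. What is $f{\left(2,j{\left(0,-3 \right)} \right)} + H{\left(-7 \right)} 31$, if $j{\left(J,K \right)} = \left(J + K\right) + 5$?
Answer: $430$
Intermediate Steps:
$j{\left(J,K \right)} = 5 + J + K$
$H{\left(n \right)} = 7 - n$
$f{\left(v,S \right)} = -6 + v$ ($f{\left(v,S \right)} = v - 6 = -6 + v$)
$f{\left(2,j{\left(0,-3 \right)} \right)} + H{\left(-7 \right)} 31 = \left(-6 + 2\right) + \left(7 - -7\right) 31 = -4 + \left(7 + 7\right) 31 = -4 + 14 \cdot 31 = -4 + 434 = 430$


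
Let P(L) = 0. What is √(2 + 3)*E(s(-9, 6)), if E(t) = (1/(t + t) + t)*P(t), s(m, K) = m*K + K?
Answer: 0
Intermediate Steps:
s(m, K) = K + K*m (s(m, K) = K*m + K = K + K*m)
E(t) = 0 (E(t) = (1/(t + t) + t)*0 = (1/(2*t) + t)*0 = (t + 1/(2*t))*0 = 0)
√(2 + 3)*E(s(-9, 6)) = √(2 + 3)*0 = √5*0 = 0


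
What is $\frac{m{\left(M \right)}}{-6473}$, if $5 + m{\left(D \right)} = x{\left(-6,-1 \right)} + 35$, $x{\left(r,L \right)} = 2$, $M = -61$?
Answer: $- \frac{32}{6473} \approx -0.0049436$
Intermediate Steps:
$m{\left(D \right)} = 32$ ($m{\left(D \right)} = -5 + \left(2 + 35\right) = -5 + 37 = 32$)
$\frac{m{\left(M \right)}}{-6473} = \frac{32}{-6473} = 32 \left(- \frac{1}{6473}\right) = - \frac{32}{6473}$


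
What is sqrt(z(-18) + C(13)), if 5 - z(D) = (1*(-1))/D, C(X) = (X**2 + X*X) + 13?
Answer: sqrt(12814)/6 ≈ 18.866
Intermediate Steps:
C(X) = 13 + 2*X**2 (C(X) = (X**2 + X**2) + 13 = 2*X**2 + 13 = 13 + 2*X**2)
z(D) = 5 + 1/D (z(D) = 5 - 1*(-1)/D = 5 - (-1)/D = 5 + 1/D)
sqrt(z(-18) + C(13)) = sqrt((5 + 1/(-18)) + (13 + 2*13**2)) = sqrt((5 - 1/18) + (13 + 2*169)) = sqrt(89/18 + (13 + 338)) = sqrt(89/18 + 351) = sqrt(6407/18) = sqrt(12814)/6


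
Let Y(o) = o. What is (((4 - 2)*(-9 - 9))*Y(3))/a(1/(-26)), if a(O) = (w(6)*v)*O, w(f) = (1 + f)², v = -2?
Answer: -1404/49 ≈ -28.653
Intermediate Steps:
a(O) = -98*O (a(O) = ((1 + 6)²*(-2))*O = (7²*(-2))*O = (49*(-2))*O = -98*O)
(((4 - 2)*(-9 - 9))*Y(3))/a(1/(-26)) = (((4 - 2)*(-9 - 9))*3)/((-98/(-26))) = ((2*(-18))*3)/((-98*(-1/26))) = (-36*3)/(49/13) = -108*13/49 = -1404/49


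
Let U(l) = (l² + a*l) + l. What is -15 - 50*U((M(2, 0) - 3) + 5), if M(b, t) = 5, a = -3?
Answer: -1765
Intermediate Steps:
U(l) = l² - 2*l (U(l) = (l² - 3*l) + l = l² - 2*l)
-15 - 50*U((M(2, 0) - 3) + 5) = -15 - 50*((5 - 3) + 5)*(-2 + ((5 - 3) + 5)) = -15 - 50*(2 + 5)*(-2 + (2 + 5)) = -15 - 350*(-2 + 7) = -15 - 350*5 = -15 - 50*35 = -15 - 1750 = -1765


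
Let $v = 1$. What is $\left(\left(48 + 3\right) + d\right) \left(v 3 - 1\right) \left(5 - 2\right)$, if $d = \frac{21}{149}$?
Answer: $\frac{45720}{149} \approx 306.85$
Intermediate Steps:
$d = \frac{21}{149}$ ($d = 21 \cdot \frac{1}{149} = \frac{21}{149} \approx 0.14094$)
$\left(\left(48 + 3\right) + d\right) \left(v 3 - 1\right) \left(5 - 2\right) = \left(\left(48 + 3\right) + \frac{21}{149}\right) \left(1 \cdot 3 - 1\right) \left(5 - 2\right) = \left(51 + \frac{21}{149}\right) \left(3 - 1\right) 3 = \frac{7620 \cdot 2 \cdot 3}{149} = \frac{7620}{149} \cdot 6 = \frac{45720}{149}$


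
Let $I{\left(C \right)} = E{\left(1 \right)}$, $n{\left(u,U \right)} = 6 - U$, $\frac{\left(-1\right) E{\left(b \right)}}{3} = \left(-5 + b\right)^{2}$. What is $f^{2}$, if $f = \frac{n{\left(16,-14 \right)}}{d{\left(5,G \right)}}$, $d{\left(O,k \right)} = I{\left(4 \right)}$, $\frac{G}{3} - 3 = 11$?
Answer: $\frac{25}{144} \approx 0.17361$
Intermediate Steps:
$G = 42$ ($G = 9 + 3 \cdot 11 = 9 + 33 = 42$)
$E{\left(b \right)} = - 3 \left(-5 + b\right)^{2}$
$I{\left(C \right)} = -48$ ($I{\left(C \right)} = - 3 \left(-5 + 1\right)^{2} = - 3 \left(-4\right)^{2} = \left(-3\right) 16 = -48$)
$d{\left(O,k \right)} = -48$
$f = - \frac{5}{12}$ ($f = \frac{6 - -14}{-48} = \left(6 + 14\right) \left(- \frac{1}{48}\right) = 20 \left(- \frac{1}{48}\right) = - \frac{5}{12} \approx -0.41667$)
$f^{2} = \left(- \frac{5}{12}\right)^{2} = \frac{25}{144}$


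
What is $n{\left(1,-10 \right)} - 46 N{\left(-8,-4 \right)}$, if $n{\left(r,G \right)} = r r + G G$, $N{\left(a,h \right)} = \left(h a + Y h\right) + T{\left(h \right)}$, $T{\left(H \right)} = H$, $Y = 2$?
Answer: $-819$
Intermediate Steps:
$N{\left(a,h \right)} = 3 h + a h$ ($N{\left(a,h \right)} = \left(h a + 2 h\right) + h = \left(a h + 2 h\right) + h = \left(2 h + a h\right) + h = 3 h + a h$)
$n{\left(r,G \right)} = G^{2} + r^{2}$ ($n{\left(r,G \right)} = r^{2} + G^{2} = G^{2} + r^{2}$)
$n{\left(1,-10 \right)} - 46 N{\left(-8,-4 \right)} = \left(\left(-10\right)^{2} + 1^{2}\right) - 46 \left(- 4 \left(3 - 8\right)\right) = \left(100 + 1\right) - 46 \left(\left(-4\right) \left(-5\right)\right) = 101 - 920 = -819$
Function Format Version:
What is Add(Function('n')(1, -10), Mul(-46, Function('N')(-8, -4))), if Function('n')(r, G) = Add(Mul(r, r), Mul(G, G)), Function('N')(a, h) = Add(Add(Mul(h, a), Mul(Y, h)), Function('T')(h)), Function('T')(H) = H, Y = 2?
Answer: -819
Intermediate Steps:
Function('N')(a, h) = Add(Mul(3, h), Mul(a, h)) (Function('N')(a, h) = Add(Add(Mul(h, a), Mul(2, h)), h) = Add(Add(Mul(a, h), Mul(2, h)), h) = Add(Add(Mul(2, h), Mul(a, h)), h) = Add(Mul(3, h), Mul(a, h)))
Function('n')(r, G) = Add(Pow(G, 2), Pow(r, 2)) (Function('n')(r, G) = Add(Pow(r, 2), Pow(G, 2)) = Add(Pow(G, 2), Pow(r, 2)))
Add(Function('n')(1, -10), Mul(-46, Function('N')(-8, -4))) = Add(Add(Pow(-10, 2), Pow(1, 2)), Mul(-46, Mul(-4, Add(3, -8)))) = Add(Add(100, 1), Mul(-46, Mul(-4, -5))) = Add(101, Mul(-46, 20)) = Add(101, -920) = -819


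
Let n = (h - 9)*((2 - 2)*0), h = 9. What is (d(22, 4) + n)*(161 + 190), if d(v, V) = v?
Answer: 7722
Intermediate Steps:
n = 0 (n = (9 - 9)*((2 - 2)*0) = 0*(0*0) = 0*0 = 0)
(d(22, 4) + n)*(161 + 190) = (22 + 0)*(161 + 190) = 22*351 = 7722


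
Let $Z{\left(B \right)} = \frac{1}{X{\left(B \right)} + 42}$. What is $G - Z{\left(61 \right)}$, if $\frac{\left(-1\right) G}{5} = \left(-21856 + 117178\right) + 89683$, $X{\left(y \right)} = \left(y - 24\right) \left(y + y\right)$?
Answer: $- \frac{4214413901}{4556} \approx -9.2503 \cdot 10^{5}$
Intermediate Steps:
$X{\left(y \right)} = 2 y \left(-24 + y\right)$ ($X{\left(y \right)} = \left(-24 + y\right) 2 y = 2 y \left(-24 + y\right)$)
$Z{\left(B \right)} = \frac{1}{42 + 2 B \left(-24 + B\right)}$ ($Z{\left(B \right)} = \frac{1}{2 B \left(-24 + B\right) + 42} = \frac{1}{42 + 2 B \left(-24 + B\right)}$)
$G = -925025$ ($G = - 5 \left(\left(-21856 + 117178\right) + 89683\right) = - 5 \left(95322 + 89683\right) = \left(-5\right) 185005 = -925025$)
$G - Z{\left(61 \right)} = -925025 - \frac{1}{2 \left(21 + 61 \left(-24 + 61\right)\right)} = -925025 - \frac{1}{2 \left(21 + 61 \cdot 37\right)} = -925025 - \frac{1}{2 \left(21 + 2257\right)} = -925025 - \frac{1}{2 \cdot 2278} = -925025 - \frac{1}{2} \cdot \frac{1}{2278} = -925025 - \frac{1}{4556} = - \frac{4214413901}{4556}$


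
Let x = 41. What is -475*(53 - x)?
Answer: -5700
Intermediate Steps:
-475*(53 - x) = -475*(53 - 1*41) = -475*(53 - 41) = -475*12 = -5700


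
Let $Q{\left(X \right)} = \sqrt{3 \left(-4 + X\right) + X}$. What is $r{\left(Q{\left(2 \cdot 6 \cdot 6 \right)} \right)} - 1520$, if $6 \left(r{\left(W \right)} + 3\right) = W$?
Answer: $-1523 + \frac{\sqrt{69}}{3} \approx -1520.2$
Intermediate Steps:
$Q{\left(X \right)} = \sqrt{-12 + 4 X}$ ($Q{\left(X \right)} = \sqrt{\left(-12 + 3 X\right) + X} = \sqrt{-12 + 4 X}$)
$r{\left(W \right)} = -3 + \frac{W}{6}$
$r{\left(Q{\left(2 \cdot 6 \cdot 6 \right)} \right)} - 1520 = \left(-3 + \frac{2 \sqrt{-3 + 2 \cdot 6 \cdot 6}}{6}\right) - 1520 = \left(-3 + \frac{2 \sqrt{-3 + 12 \cdot 6}}{6}\right) - 1520 = \left(-3 + \frac{2 \sqrt{-3 + 72}}{6}\right) - 1520 = \left(-3 + \frac{2 \sqrt{69}}{6}\right) - 1520 = \left(-3 + \frac{\sqrt{69}}{3}\right) - 1520 = -1523 + \frac{\sqrt{69}}{3}$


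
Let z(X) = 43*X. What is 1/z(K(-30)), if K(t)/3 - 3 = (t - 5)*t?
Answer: 1/135837 ≈ 7.3618e-6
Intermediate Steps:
K(t) = 9 + 3*t*(-5 + t) (K(t) = 9 + 3*((t - 5)*t) = 9 + 3*((-5 + t)*t) = 9 + 3*(t*(-5 + t)) = 9 + 3*t*(-5 + t))
1/z(K(-30)) = 1/(43*(9 - 15*(-30) + 3*(-30)**2)) = 1/(43*(9 + 450 + 3*900)) = 1/(43*(9 + 450 + 2700)) = 1/(43*3159) = 1/135837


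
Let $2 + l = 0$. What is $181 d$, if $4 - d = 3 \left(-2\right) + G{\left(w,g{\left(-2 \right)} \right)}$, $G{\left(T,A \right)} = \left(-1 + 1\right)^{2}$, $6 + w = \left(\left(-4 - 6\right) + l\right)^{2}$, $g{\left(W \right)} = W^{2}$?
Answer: $1810$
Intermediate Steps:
$l = -2$ ($l = -2 + 0 = -2$)
$w = 138$ ($w = -6 + \left(\left(-4 - 6\right) - 2\right)^{2} = -6 + \left(-10 - 2\right)^{2} = -6 + \left(-12\right)^{2} = -6 + 144 = 138$)
$G{\left(T,A \right)} = 0$ ($G{\left(T,A \right)} = 0^{2} = 0$)
$d = 10$ ($d = 4 - \left(3 \left(-2\right) + 0\right) = 4 - \left(-6 + 0\right) = 4 - -6 = 4 + 6 = 10$)
$181 d = 181 \cdot 10 = 1810$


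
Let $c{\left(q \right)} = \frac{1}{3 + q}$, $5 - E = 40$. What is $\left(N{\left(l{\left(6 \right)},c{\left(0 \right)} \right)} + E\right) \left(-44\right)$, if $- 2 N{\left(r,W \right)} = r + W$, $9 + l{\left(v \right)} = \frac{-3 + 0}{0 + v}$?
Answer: $\frac{4015}{3} \approx 1338.3$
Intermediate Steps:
$l{\left(v \right)} = -9 - \frac{3}{v}$ ($l{\left(v \right)} = -9 + \frac{-3 + 0}{0 + v} = -9 - \frac{3}{v}$)
$E = -35$ ($E = 5 - 40 = -35$)
$N{\left(r,W \right)} = - \frac{W}{2} - \frac{r}{2}$ ($N{\left(r,W \right)} = - \frac{r + W}{2} = - \frac{W + r}{2} = - \frac{W}{2} - \frac{r}{2}$)
$\left(N{\left(l{\left(6 \right)},c{\left(0 \right)} \right)} + E\right) \left(-44\right) = \left(\left(- \frac{1}{2 \left(3 + 0\right)} - \frac{-9 - \frac{3}{6}}{2}\right) - 35\right) \left(-44\right) = \left(\left(- \frac{1}{2 \cdot 3} - \frac{-9 - \frac{1}{2}}{2}\right) - 35\right) \left(-44\right) = \left(\left(\left(- \frac{1}{2}\right) \frac{1}{3} - \frac{-9 - \frac{1}{2}}{2}\right) - 35\right) \left(-44\right) = \left(\left(- \frac{1}{6} - - \frac{19}{4}\right) - 35\right) \left(-44\right) = \left(\left(- \frac{1}{6} + \frac{19}{4}\right) - 35\right) \left(-44\right) = \left(\frac{55}{12} - 35\right) \left(-44\right) = \left(- \frac{365}{12}\right) \left(-44\right) = \frac{4015}{3}$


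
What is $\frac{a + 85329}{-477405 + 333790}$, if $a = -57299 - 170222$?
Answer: $\frac{142192}{143615} \approx 0.99009$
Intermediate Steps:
$a = -227521$ ($a = -57299 - 170222 = -227521$)
$\frac{a + 85329}{-477405 + 333790} = \frac{-227521 + 85329}{-477405 + 333790} = - \frac{142192}{-143615} = \left(-142192\right) \left(- \frac{1}{143615}\right) = \frac{142192}{143615}$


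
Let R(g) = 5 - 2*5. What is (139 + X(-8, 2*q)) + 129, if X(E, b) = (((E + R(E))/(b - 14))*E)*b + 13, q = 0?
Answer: 281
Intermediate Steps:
R(g) = -5 (R(g) = 5 - 10 = -5)
X(E, b) = 13 + E*b*(-5 + E)/(-14 + b) (X(E, b) = (((E - 5)/(b - 14))*E)*b + 13 = (((-5 + E)/(-14 + b))*E)*b + 13 = (E*(-5 + E)/(-14 + b))*b + 13 = E*b*(-5 + E)/(-14 + b) + 13 = 13 + E*b*(-5 + E)/(-14 + b))
(139 + X(-8, 2*q)) + 129 = (139 + (-182 + 13*(2*0) + (2*0)*(-8)² - 5*(-8)*2*0)/(-14 + 2*0)) + 129 = (139 + (-182 + 13*0 + 0*64 - 5*(-8)*0)/(-14 + 0)) + 129 = (139 + (-182 + 0 + 0 + 0)/(-14)) + 129 = (139 - 1/14*(-182)) + 129 = (139 + 13) + 129 = 152 + 129 = 281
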